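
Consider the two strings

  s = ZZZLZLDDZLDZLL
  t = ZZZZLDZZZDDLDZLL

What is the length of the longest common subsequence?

12

One common subsequence of length 12: Z at s[1]=t[2], Z at s[2]=t[3], Z at s[3]=t[4], L at s[4]=t[5], Z at s[5]=t[9], D at s[7]=t[10], D at s[8]=t[11], L at s[10]=t[12], D at s[11]=t[13], Z at s[12]=t[14], L at s[13]=t[15], L at s[14]=t[16]. Since dp[14][16] = 12, nothing longer is possible.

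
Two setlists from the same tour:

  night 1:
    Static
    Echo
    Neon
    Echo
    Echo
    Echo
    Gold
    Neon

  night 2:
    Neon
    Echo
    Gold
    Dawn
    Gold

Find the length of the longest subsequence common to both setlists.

3

One common subsequence of length 3: Neon at night 1[3]=night 2[1] → Echo at night 1[4]=night 2[2] → Gold at night 1[7]=night 2[5]. Since dp[8][5] = 3, nothing longer is possible.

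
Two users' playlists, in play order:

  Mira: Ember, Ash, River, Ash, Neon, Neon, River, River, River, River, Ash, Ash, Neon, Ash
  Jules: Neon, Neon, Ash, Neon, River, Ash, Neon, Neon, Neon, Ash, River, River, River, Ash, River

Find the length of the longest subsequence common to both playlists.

9

Match Ash (Mira #2, Jules #3), then River (Mira #3, Jules #5), then Ash (Mira #4, Jules #6), then Neon (Mira #5, Jules #8), then Neon (Mira #6, Jules #9), then River (Mira #7, Jules #11), then River (Mira #8, Jules #12), then River (Mira #9, Jules #13), then River (Mira #10, Jules #15) — 9 songs in the same relative order in both, and the DP table's final entry dp[14][15] is also 9, so no common subsequence is longer.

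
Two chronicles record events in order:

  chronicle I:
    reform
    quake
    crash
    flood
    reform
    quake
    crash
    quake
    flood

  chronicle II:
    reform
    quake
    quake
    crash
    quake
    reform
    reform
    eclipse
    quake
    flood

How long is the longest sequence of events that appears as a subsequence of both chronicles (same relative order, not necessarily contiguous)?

One common subsequence of length 6: reform [1,1]; then quake [2,3]; then crash [3,4]; then reform [5,7]; then quake [8,9]; then flood [9,10]. dp[9][10] = 6 confirms this is the maximum.

6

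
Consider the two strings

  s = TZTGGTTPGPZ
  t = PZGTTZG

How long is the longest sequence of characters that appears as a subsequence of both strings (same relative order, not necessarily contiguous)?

Let dp[i][j] be the LCS length of the first i characters of s and the first j characters of t. dp[i][j] = dp[i-1][j-1]+1 when the i-th and j-th characters match, else max(dp[i-1][j], dp[i][j-1]).
    ·  P  Z  G  T  T  Z  G
 ·  0  0  0  0  0  0  0  0
 T  0  0  0  0  1  1  1  1
 Z  0  0  1  1  1  1  2  2
 T  0  0  1  1  2  2  2  2
 G  0  0  1  2  2  2  2  3
 G  0  0  1  2  2  2  2  3
 T  0  0  1  2  3  3  3  3
 T  0  0  1  2  3  4  4  4
 P  0  1  1  2  3  4  4  4
 G  0  1  1  2  3  4  4  5
 P  0  1  1  2  3  4  4  5
 Z  0  1  2  2  3  4  5  5
dp[11][7] = 5. One LCS (by backtracking along matches): ZGTTG.

5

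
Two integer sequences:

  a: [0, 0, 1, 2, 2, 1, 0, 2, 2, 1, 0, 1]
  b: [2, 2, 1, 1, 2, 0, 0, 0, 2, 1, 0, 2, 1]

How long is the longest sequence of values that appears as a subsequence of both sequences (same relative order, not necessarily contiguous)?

8

Taking 2 (a #4, b #1); then 2 (a #5, b #2); then 1 (a #6, b #4); then 0 (a #7, b #8); then 2 (a #9, b #9); then 1 (a #10, b #10); then 0 (a #11, b #11); then 1 (a #12, b #13) gives a common subsequence of length 8. dp[12][13] = 8 confirms this is the maximum.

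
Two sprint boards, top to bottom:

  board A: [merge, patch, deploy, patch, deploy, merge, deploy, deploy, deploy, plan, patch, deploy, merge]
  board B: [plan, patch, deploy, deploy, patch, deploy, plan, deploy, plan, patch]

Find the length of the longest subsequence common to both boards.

Pick patch [2,2], then deploy [3,4], then patch [4,5], then deploy [5,6], then deploy [9,8], then plan [10,9], then patch [11,10]; all 7 tasks appear in both, in order. The LCS DP gives dp[13][10] = 7, so this is optimal.

7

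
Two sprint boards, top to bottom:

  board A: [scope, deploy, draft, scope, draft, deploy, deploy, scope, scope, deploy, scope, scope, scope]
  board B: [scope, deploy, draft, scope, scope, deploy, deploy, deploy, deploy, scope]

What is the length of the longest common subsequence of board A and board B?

8

Pick scope at board A[1]=board B[1] → deploy at board A[2]=board B[2] → draft at board A[3]=board B[3] → scope at board A[4]=board B[5] → deploy at board A[6]=board B[7] → deploy at board A[7]=board B[8] → deploy at board A[10]=board B[9] → scope at board A[13]=board B[10]; all 8 tasks appear in both, in order, and the DP table's final entry dp[13][10] is also 8, so no common subsequence is longer.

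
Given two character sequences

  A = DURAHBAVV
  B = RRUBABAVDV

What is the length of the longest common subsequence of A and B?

Pick U (A #2, B #3), A (A #4, B #5), B (A #6, B #6), A (A #7, B #7), V (A #8, B #8), V (A #9, B #10); all 6 characters appear in both, in order. Since dp[9][10] = 6, nothing longer is possible.

6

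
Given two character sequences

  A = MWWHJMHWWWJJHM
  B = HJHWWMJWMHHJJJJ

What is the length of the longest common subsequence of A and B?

Pick H at A[4]=B[1]; then J at A[5]=B[2]; then H at A[7]=B[3]; then W at A[8]=B[4]; then W at A[9]=B[5]; then W at A[10]=B[8]; then J at A[11]=B[14]; then J at A[12]=B[15]; all 8 characters appear in both, in order. The LCS DP gives dp[14][15] = 8, so this is optimal.

8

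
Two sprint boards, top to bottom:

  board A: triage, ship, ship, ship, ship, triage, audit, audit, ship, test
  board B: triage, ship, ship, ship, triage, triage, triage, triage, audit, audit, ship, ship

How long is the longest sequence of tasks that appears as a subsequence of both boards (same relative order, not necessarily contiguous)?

8

One common subsequence of length 8: triage at board A[1]=board B[1]; then ship at board A[2]=board B[2]; then ship at board A[3]=board B[3]; then ship at board A[4]=board B[4]; then triage at board A[6]=board B[8]; then audit at board A[7]=board B[9]; then audit at board A[8]=board B[10]; then ship at board A[9]=board B[12]. The LCS DP gives dp[10][12] = 8, so this is optimal.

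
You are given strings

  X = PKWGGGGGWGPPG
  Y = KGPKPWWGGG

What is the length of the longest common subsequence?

6

Let dp[i][j] be the LCS length of the first i characters of X and the first j characters of Y. dp[i][j] = dp[i-1][j-1]+1 when the i-th and j-th characters match, else max(dp[i-1][j], dp[i][j-1]).
    ·  K  G  P  K  P  W  W  G  G  G
 ·  0  0  0  0  0  0  0  0  0  0  0
 P  0  0  0  1  1  1  1  1  1  1  1
 K  0  1  1  1  2  2  2  2  2  2  2
 W  0  1  1  1  2  2  3  3  3  3  3
 G  0  1  2  2  2  2  3  3  4  4  4
 G  0  1  2  2  2  2  3  3  4  5  5
 G  0  1  2  2  2  2  3  3  4  5  6
 G  0  1  2  2  2  2  3  3  4  5  6
 G  0  1  2  2  2  2  3  3  4  5  6
 W  0  1  2  2  2  2  3  4  4  5  6
 G  0  1  2  2  2  2  3  4  5  5  6
 P  0  1  2  3  3  3  3  4  5  5  6
 P  0  1  2  3  3  4  4  4  5  5  6
 G  0  1  2  3  3  4  4  4  5  6  6
dp[13][10] = 6. One LCS (by backtracking along matches): PKWGGG.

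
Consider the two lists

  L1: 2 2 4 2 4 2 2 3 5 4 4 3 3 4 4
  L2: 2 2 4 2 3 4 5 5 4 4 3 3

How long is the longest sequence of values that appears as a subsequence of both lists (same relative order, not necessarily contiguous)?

Match 2 [1,1]; then 2 [2,2]; then 4 [3,3]; then 2 [4,4]; then 4 [5,6]; then 5 [9,8]; then 4 [10,9]; then 4 [11,10]; then 3 [12,11]; then 3 [13,12] — 10 values in the same relative order in both. dp[15][12] = 10 confirms this is the maximum.

10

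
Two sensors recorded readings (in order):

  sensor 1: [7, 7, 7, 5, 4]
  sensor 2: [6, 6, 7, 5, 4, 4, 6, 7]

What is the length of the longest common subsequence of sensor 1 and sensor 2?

3

Let dp[i][j] be the LCS length of the first i values of sensor 1 and the first j values of sensor 2. dp[i][j] = dp[i-1][j-1]+1 when the i-th and j-th values match, else max(dp[i-1][j], dp[i][j-1]).
    ·  6  6  7  5  4  4  6  7
 ·  0  0  0  0  0  0  0  0  0
 7  0  0  0  1  1  1  1  1  1
 7  0  0  0  1  1  1  1  1  2
 7  0  0  0  1  1  1  1  1  2
 5  0  0  0  1  2  2  2  2  2
 4  0  0  0  1  2  3  3  3  3
dp[5][8] = 3. One LCS (by backtracking along matches): 7, 5, 4.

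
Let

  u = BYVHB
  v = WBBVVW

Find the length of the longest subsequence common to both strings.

Let dp[i][j] be the LCS length of the first i characters of u and the first j characters of v. dp[i][j] = dp[i-1][j-1]+1 when the i-th and j-th characters match, else max(dp[i-1][j], dp[i][j-1]).
    ·  W  B  B  V  V  W
 ·  0  0  0  0  0  0  0
 B  0  0  1  1  1  1  1
 Y  0  0  1  1  1  1  1
 V  0  0  1  1  2  2  2
 H  0  0  1  1  2  2  2
 B  0  0  1  2  2  2  2
dp[5][6] = 2. One LCS (by backtracking along matches): BV.

2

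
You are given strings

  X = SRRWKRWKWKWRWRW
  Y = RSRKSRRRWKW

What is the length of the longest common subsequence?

Taking S [1,5], R [2,6], R [3,7], R [6,8], W [9,9], K [10,10], W [15,11] gives a common subsequence of length 7. dp[15][11] = 7 confirms this is the maximum.

7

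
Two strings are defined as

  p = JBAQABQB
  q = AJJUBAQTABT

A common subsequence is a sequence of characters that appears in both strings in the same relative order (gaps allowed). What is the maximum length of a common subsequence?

6

Let dp[i][j] be the LCS length of the first i characters of p and the first j characters of q. dp[i][j] = dp[i-1][j-1]+1 when the i-th and j-th characters match, else max(dp[i-1][j], dp[i][j-1]).
    ·  A  J  J  U  B  A  Q  T  A  B  T
 ·  0  0  0  0  0  0  0  0  0  0  0  0
 J  0  0  1  1  1  1  1  1  1  1  1  1
 B  0  0  1  1  1  2  2  2  2  2  2  2
 A  0  1  1  1  1  2  3  3  3  3  3  3
 Q  0  1  1  1  1  2  3  4  4  4  4  4
 A  0  1  1  1  1  2  3  4  4  5  5  5
 B  0  1  1  1  1  2  3  4  4  5  6  6
 Q  0  1  1  1  1  2  3  4  4  5  6  6
 B  0  1  1  1  1  2  3  4  4  5  6  6
dp[8][11] = 6. One LCS (by backtracking along matches): JBAQAB.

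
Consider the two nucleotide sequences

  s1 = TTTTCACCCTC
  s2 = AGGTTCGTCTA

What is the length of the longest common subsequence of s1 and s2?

Let dp[i][j] be the LCS length of the first i bases of s1 and the first j bases of s2. dp[i][j] = dp[i-1][j-1]+1 when the i-th and j-th bases match, else max(dp[i-1][j], dp[i][j-1]).
    ·  A  G  G  T  T  C  G  T  C  T  A
 ·  0  0  0  0  0  0  0  0  0  0  0  0
 T  0  0  0  0  1  1  1  1  1  1  1  1
 T  0  0  0  0  1  2  2  2  2  2  2  2
 T  0  0  0  0  1  2  2  2  3  3  3  3
 T  0  0  0  0  1  2  2  2  3  3  4  4
 C  0  0  0  0  1  2  3  3  3  4  4  4
 A  0  1  1  1  1  2  3  3  3  4  4  5
 C  0  1  1  1  1  2  3  3  3  4  4  5
 C  0  1  1  1  1  2  3  3  3  4  4  5
 C  0  1  1  1  1  2  3  3  3  4  4  5
 T  0  1  1  1  2  2  3  3  4  4  5  5
 C  0  1  1  1  2  2  3  3  4  5  5  5
dp[11][11] = 5. One LCS (by backtracking along matches): TTTTA.

5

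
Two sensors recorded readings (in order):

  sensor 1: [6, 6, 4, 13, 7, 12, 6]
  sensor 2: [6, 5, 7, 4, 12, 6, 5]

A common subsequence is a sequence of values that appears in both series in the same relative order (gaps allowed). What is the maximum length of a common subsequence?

4

Pick 6 at sensor 1[1]=sensor 2[1]; then 4 at sensor 1[3]=sensor 2[4]; then 12 at sensor 1[6]=sensor 2[5]; then 6 at sensor 1[7]=sensor 2[6]; all 4 values appear in both, in order. Since dp[7][7] = 4, nothing longer is possible.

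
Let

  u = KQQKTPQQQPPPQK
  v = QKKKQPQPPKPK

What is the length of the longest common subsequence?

One common subsequence of length 8: K [1,4]; then Q [3,5]; then P [6,6]; then Q [9,7]; then P [10,8]; then P [11,9]; then P [12,11]; then K [14,12]. The LCS DP gives dp[14][12] = 8, so this is optimal.

8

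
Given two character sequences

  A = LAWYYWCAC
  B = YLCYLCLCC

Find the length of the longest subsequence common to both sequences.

4

Pick L at A[1]=B[2], Y at A[4]=B[4], C at A[7]=B[8], C at A[9]=B[9]; all 4 characters appear in both, in order, and the DP table's final entry dp[9][9] is also 4, so no common subsequence is longer.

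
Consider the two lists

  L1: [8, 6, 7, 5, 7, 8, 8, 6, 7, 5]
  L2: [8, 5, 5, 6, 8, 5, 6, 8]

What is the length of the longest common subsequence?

4

Match 8 (L1 #1, L2 #1); then 6 (L1 #2, L2 #4); then 5 (L1 #4, L2 #6); then 8 (L1 #7, L2 #8) — 4 values in the same relative order in both. dp[10][8] = 4 confirms this is the maximum.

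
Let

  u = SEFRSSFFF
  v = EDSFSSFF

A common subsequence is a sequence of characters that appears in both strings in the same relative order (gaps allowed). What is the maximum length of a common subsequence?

6

One common subsequence of length 6: S (u #1, v #3), then F (u #3, v #4), then S (u #5, v #5), then S (u #6, v #6), then F (u #8, v #7), then F (u #9, v #8), and the DP table's final entry dp[9][8] is also 6, so no common subsequence is longer.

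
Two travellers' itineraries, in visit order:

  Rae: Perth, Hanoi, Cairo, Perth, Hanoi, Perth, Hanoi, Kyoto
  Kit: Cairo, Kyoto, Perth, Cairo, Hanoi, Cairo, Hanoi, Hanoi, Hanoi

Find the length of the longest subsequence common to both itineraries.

5

Taking Perth [1,3], then Hanoi [2,5], then Cairo [3,6], then Hanoi [5,8], then Hanoi [7,9] gives a common subsequence of length 5. dp[8][9] = 5 confirms this is the maximum.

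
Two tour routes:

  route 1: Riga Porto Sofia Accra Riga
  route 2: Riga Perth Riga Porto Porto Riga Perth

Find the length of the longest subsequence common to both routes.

Taking Riga (route 1 #1, route 2 #3), Porto (route 1 #2, route 2 #5), Riga (route 1 #5, route 2 #6) gives a common subsequence of length 3. The LCS DP gives dp[5][7] = 3, so this is optimal.

3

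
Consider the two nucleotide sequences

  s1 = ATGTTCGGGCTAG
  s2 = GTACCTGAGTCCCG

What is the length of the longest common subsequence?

7

Match A [1,3]; then T [2,6]; then G [3,9]; then T [4,10]; then C [6,12]; then C [10,13]; then G [13,14] — 7 bases in the same relative order in both. Since dp[13][14] = 7, nothing longer is possible.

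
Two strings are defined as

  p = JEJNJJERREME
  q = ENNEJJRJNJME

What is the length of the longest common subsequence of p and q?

Let dp[i][j] be the LCS length of the first i characters of p and the first j characters of q. dp[i][j] = dp[i-1][j-1]+1 when the i-th and j-th characters match, else max(dp[i-1][j], dp[i][j-1]).
    ·  E  N  N  E  J  J  R  J  N  J  M  E
 ·  0  0  0  0  0  0  0  0  0  0  0  0  0
 J  0  0  0  0  0  1  1  1  1  1  1  1  1
 E  0  1  1  1  1  1  1  1  1  1  1  1  2
 J  0  1  1  1  1  2  2  2  2  2  2  2  2
 N  0  1  2  2  2  2  2  2  2  3  3  3  3
 J  0  1  2  2  2  3  3  3  3  3  4  4  4
 J  0  1  2  2  2  3  4  4  4  4  4  4  4
 E  0  1  2  2  3  3  4  4  4  4  4  4  5
 R  0  1  2  2  3  3  4  5  5  5  5  5  5
 R  0  1  2  2  3  3  4  5  5  5  5  5  5
 E  0  1  2  2  3  3  4  5  5  5  5  5  6
 M  0  1  2  2  3  3  4  5  5  5  5  6  6
 E  0  1  2  2  3  3  4  5  5  5  5  6  7
dp[12][12] = 7. One LCS (by backtracking along matches): ENJJRME.

7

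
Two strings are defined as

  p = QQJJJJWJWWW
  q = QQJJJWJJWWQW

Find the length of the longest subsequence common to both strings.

Taking Q at p[1]=q[1] → Q at p[2]=q[2] → J at p[3]=q[3] → J at p[4]=q[4] → J at p[5]=q[5] → J at p[6]=q[7] → J at p[8]=q[8] → W at p[9]=q[9] → W at p[10]=q[10] → W at p[11]=q[12] gives a common subsequence of length 10. Since dp[11][12] = 10, nothing longer is possible.

10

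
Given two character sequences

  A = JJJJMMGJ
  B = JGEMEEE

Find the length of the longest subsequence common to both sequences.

Let dp[i][j] be the LCS length of the first i characters of A and the first j characters of B. dp[i][j] = dp[i-1][j-1]+1 when the i-th and j-th characters match, else max(dp[i-1][j], dp[i][j-1]).
    ·  J  G  E  M  E  E  E
 ·  0  0  0  0  0  0  0  0
 J  0  1  1  1  1  1  1  1
 J  0  1  1  1  1  1  1  1
 J  0  1  1  1  1  1  1  1
 J  0  1  1  1  1  1  1  1
 M  0  1  1  1  2  2  2  2
 M  0  1  1  1  2  2  2  2
 G  0  1  2  2  2  2  2  2
 J  0  1  2  2  2  2  2  2
dp[8][7] = 2. One LCS (by backtracking along matches): JM.

2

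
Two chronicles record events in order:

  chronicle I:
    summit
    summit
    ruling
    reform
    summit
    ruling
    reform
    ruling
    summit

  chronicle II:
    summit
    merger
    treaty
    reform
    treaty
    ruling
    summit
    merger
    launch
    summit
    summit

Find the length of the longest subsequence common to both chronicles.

One common subsequence of length 4: summit (chronicle I #1, chronicle II #1) → summit (chronicle I #2, chronicle II #7) → summit (chronicle I #5, chronicle II #10) → summit (chronicle I #9, chronicle II #11), and the DP table's final entry dp[9][11] is also 4, so no common subsequence is longer.

4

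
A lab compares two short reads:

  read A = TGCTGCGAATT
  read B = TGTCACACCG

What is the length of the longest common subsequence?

Taking T [1,1] → G [2,2] → T [4,3] → C [6,4] → A [8,5] → A [9,7] gives a common subsequence of length 6, and the DP table's final entry dp[11][10] is also 6, so no common subsequence is longer.

6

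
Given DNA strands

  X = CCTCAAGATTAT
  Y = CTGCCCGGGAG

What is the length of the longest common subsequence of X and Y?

5

One common subsequence of length 5: C [1,4] → C [2,5] → C [4,6] → A [6,10] → G [7,11]. Since dp[12][11] = 5, nothing longer is possible.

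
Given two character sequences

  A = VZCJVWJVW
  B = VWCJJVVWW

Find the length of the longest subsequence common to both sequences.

6

Pick V (A #1, B #1) → C (A #3, B #3) → J (A #4, B #5) → V (A #5, B #7) → W (A #6, B #8) → W (A #9, B #9); all 6 characters appear in both, in order. dp[9][9] = 6 confirms this is the maximum.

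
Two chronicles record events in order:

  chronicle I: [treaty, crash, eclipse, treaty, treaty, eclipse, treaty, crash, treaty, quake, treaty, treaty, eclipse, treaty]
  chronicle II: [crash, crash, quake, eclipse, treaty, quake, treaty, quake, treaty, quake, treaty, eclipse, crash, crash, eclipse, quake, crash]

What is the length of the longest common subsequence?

Pick crash [2,2]; then eclipse [3,4]; then treaty [4,5]; then treaty [5,7]; then treaty [9,9]; then quake [10,10]; then treaty [11,11]; then eclipse [13,15]; all 8 events appear in both, in order. Since dp[14][17] = 8, nothing longer is possible.

8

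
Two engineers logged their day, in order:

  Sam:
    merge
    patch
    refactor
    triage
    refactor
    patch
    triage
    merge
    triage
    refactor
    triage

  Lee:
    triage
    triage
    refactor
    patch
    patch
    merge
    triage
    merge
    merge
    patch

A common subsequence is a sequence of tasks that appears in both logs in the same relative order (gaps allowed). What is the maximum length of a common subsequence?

Match triage (Sam #4, Lee #2), refactor (Sam #5, Lee #3), patch (Sam #6, Lee #5), triage (Sam #7, Lee #7), merge (Sam #8, Lee #9) — 5 tasks in the same relative order in both. The LCS DP gives dp[11][10] = 5, so this is optimal.

5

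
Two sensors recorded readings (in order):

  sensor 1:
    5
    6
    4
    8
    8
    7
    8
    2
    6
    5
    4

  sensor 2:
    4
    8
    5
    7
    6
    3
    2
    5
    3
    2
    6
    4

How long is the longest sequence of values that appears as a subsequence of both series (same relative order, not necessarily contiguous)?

One common subsequence of length 6: 4 (sensor 1 #3, sensor 2 #1); then 8 (sensor 1 #4, sensor 2 #2); then 7 (sensor 1 #6, sensor 2 #4); then 2 (sensor 1 #8, sensor 2 #10); then 6 (sensor 1 #9, sensor 2 #11); then 4 (sensor 1 #11, sensor 2 #12). Since dp[11][12] = 6, nothing longer is possible.

6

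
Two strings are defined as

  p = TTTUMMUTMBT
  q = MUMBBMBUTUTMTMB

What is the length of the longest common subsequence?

Pick U [4,2], then M [5,3], then M [6,6], then U [7,10], then T [8,13], then M [9,14], then B [10,15]; all 7 characters appear in both, in order. Since dp[11][15] = 7, nothing longer is possible.

7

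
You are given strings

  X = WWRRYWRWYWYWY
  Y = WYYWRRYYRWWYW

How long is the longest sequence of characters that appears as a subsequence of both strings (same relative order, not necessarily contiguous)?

Taking W (X #1, Y #1); then W (X #2, Y #4); then R (X #3, Y #5); then R (X #4, Y #6); then Y (X #5, Y #8); then R (X #7, Y #9); then W (X #8, Y #10); then W (X #10, Y #11); then Y (X #11, Y #12); then W (X #12, Y #13) gives a common subsequence of length 10. The LCS DP gives dp[13][13] = 10, so this is optimal.

10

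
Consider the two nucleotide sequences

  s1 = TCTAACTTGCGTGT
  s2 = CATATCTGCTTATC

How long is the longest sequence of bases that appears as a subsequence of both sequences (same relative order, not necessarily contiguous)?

9

Pick C [2,1]; then T [3,3]; then A [4,4]; then C [6,6]; then T [8,7]; then G [9,8]; then C [10,9]; then T [12,11]; then T [14,13]; all 9 bases appear in both, in order. dp[14][14] = 9 confirms this is the maximum.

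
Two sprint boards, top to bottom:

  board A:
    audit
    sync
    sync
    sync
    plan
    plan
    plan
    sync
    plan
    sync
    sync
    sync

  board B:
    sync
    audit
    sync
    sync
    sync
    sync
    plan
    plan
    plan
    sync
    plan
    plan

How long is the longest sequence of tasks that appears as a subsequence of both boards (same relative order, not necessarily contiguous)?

9

Match audit at board A[1]=board B[2] → sync at board A[2]=board B[4] → sync at board A[3]=board B[5] → sync at board A[4]=board B[6] → plan at board A[5]=board B[7] → plan at board A[6]=board B[8] → plan at board A[7]=board B[9] → sync at board A[8]=board B[10] → plan at board A[9]=board B[12] — 9 tasks in the same relative order in both. The LCS DP gives dp[12][12] = 9, so this is optimal.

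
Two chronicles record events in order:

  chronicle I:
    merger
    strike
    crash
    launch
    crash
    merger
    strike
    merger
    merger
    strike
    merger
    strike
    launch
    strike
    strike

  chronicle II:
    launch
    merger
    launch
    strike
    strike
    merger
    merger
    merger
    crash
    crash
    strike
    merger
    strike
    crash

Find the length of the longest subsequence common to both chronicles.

8

One common subsequence of length 8: merger at chronicle I[1]=chronicle II[2]; then strike at chronicle I[2]=chronicle II[5]; then merger at chronicle I[6]=chronicle II[6]; then merger at chronicle I[8]=chronicle II[7]; then merger at chronicle I[9]=chronicle II[8]; then strike at chronicle I[10]=chronicle II[11]; then merger at chronicle I[11]=chronicle II[12]; then strike at chronicle I[12]=chronicle II[13], and the DP table's final entry dp[15][14] is also 8, so no common subsequence is longer.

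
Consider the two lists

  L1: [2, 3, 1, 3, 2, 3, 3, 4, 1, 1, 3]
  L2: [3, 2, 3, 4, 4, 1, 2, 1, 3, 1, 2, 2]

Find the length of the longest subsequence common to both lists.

7

Pick 3 at L1[4]=L2[1], 2 at L1[5]=L2[2], 3 at L1[6]=L2[3], 4 at L1[8]=L2[5], 1 at L1[9]=L2[6], 1 at L1[10]=L2[8], 3 at L1[11]=L2[9]; all 7 values appear in both, in order. The LCS DP gives dp[11][12] = 7, so this is optimal.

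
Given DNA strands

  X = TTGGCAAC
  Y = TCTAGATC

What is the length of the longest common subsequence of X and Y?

5

Match T [1,1], T [2,3], G [4,5], A [6,6], C [8,8] — 5 bases in the same relative order in both. The LCS DP gives dp[8][8] = 5, so this is optimal.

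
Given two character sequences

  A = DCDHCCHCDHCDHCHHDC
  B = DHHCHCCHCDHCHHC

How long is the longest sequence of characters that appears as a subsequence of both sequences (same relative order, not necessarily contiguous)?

13

Match D [1,1] → C [2,4] → H [4,5] → C [6,6] → C [8,7] → H [10,8] → C [11,9] → D [12,10] → H [13,11] → C [14,12] → H [15,13] → H [16,14] → C [18,15] — 13 characters in the same relative order in both. The LCS DP gives dp[18][15] = 13, so this is optimal.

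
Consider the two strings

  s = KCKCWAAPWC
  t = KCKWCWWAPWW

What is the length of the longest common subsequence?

Pick K (s #1, t #1), C (s #2, t #2), K (s #3, t #3), C (s #4, t #5), W (s #5, t #7), A (s #7, t #8), P (s #8, t #9), W (s #9, t #11); all 8 characters appear in both, in order. The LCS DP gives dp[10][11] = 8, so this is optimal.

8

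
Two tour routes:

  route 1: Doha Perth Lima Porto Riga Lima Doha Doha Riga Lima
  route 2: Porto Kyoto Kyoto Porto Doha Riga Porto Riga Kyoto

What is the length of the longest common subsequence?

3

Pick Doha [1,5], Porto [4,7], Riga [5,8]; all 3 stops appear in both, in order, and the DP table's final entry dp[10][9] is also 3, so no common subsequence is longer.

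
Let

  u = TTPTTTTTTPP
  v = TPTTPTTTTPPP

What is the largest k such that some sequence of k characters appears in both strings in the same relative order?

One common subsequence of length 10: T [2,1] → P [3,2] → T [4,3] → T [5,4] → T [6,6] → T [7,7] → T [8,8] → T [9,9] → P [10,11] → P [11,12]. Since dp[11][12] = 10, nothing longer is possible.

10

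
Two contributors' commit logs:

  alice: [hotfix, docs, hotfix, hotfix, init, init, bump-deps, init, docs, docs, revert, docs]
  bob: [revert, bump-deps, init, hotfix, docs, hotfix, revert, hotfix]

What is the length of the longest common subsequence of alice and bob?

4

Pick hotfix [1,4], docs [2,5], hotfix [3,6], hotfix [4,8]; all 4 commits appear in both, in order. The LCS DP gives dp[12][8] = 4, so this is optimal.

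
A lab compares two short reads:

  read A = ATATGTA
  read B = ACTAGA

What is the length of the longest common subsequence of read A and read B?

Let dp[i][j] be the LCS length of the first i bases of read A and the first j bases of read B. dp[i][j] = dp[i-1][j-1]+1 when the i-th and j-th bases match, else max(dp[i-1][j], dp[i][j-1]).
    ·  A  C  T  A  G  A
 ·  0  0  0  0  0  0  0
 A  0  1  1  1  1  1  1
 T  0  1  1  2  2  2  2
 A  0  1  1  2  3  3  3
 T  0  1  1  2  3  3  3
 G  0  1  1  2  3  4  4
 T  0  1  1  2  3  4  4
 A  0  1  1  2  3  4  5
dp[7][6] = 5. One LCS (by backtracking along matches): ATAGA.

5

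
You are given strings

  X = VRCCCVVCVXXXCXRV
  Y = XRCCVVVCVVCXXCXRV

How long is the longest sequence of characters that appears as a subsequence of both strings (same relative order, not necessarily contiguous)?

13

Match R (X #2, Y #2); then C (X #3, Y #3); then C (X #4, Y #4); then C (X #5, Y #8); then V (X #6, Y #9); then V (X #7, Y #10); then C (X #8, Y #11); then X (X #11, Y #12); then X (X #12, Y #13); then C (X #13, Y #14); then X (X #14, Y #15); then R (X #15, Y #16); then V (X #16, Y #17) — 13 characters in the same relative order in both. Since dp[16][17] = 13, nothing longer is possible.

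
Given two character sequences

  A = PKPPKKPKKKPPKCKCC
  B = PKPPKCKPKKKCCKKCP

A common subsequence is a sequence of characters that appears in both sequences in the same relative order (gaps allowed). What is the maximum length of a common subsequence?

Pick P (A #1, B #1), then K (A #2, B #2), then P (A #3, B #3), then P (A #4, B #4), then K (A #5, B #5), then K (A #6, B #7), then P (A #7, B #8), then K (A #8, B #9), then K (A #9, B #10), then K (A #10, B #11), then K (A #13, B #14), then K (A #15, B #15), then C (A #16, B #16); all 13 characters appear in both, in order. The LCS DP gives dp[17][17] = 13, so this is optimal.

13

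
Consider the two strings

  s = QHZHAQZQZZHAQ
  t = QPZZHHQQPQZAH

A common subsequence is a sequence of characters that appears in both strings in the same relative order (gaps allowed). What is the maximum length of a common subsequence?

Taking Q [1,1], then H [2,5], then H [4,6], then Q [6,8], then Q [8,10], then Z [9,11], then H [11,13] gives a common subsequence of length 7, and the DP table's final entry dp[13][13] is also 7, so no common subsequence is longer.

7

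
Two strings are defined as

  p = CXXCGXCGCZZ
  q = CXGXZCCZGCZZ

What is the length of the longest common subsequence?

9

Pick C at p[1]=q[1]; then X at p[2]=q[2]; then X at p[3]=q[4]; then C at p[4]=q[6]; then C at p[7]=q[7]; then G at p[8]=q[9]; then C at p[9]=q[10]; then Z at p[10]=q[11]; then Z at p[11]=q[12]; all 9 characters appear in both, in order. dp[11][12] = 9 confirms this is the maximum.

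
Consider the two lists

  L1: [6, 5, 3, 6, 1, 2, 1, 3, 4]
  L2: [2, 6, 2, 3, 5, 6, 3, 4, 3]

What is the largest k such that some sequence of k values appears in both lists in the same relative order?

Match 6 at L1[1]=L2[2] → 5 at L1[2]=L2[5] → 6 at L1[4]=L2[6] → 3 at L1[8]=L2[7] → 4 at L1[9]=L2[8] — 5 values in the same relative order in both. Since dp[9][9] = 5, nothing longer is possible.

5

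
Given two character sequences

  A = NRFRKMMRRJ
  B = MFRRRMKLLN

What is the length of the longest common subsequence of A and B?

Let dp[i][j] be the LCS length of the first i characters of A and the first j characters of B. dp[i][j] = dp[i-1][j-1]+1 when the i-th and j-th characters match, else max(dp[i-1][j], dp[i][j-1]).
    ·  M  F  R  R  R  M  K  L  L  N
 ·  0  0  0  0  0  0  0  0  0  0  0
 N  0  0  0  0  0  0  0  0  0  0  1
 R  0  0  0  1  1  1  1  1  1  1  1
 F  0  0  1  1  1  1  1  1  1  1  1
 R  0  0  1  2  2  2  2  2  2  2  2
 K  0  0  1  2  2  2  2  3  3  3  3
 M  0  1  1  2  2  2  3  3  3  3  3
 M  0  1  1  2  2  2  3  3  3  3  3
 R  0  1  1  2  3  3  3  3  3  3  3
 R  0  1  1  2  3  4  4  4  4  4  4
 J  0  1  1  2  3  4  4  4  4  4  4
dp[10][10] = 4. One LCS (by backtracking along matches): FRRR.

4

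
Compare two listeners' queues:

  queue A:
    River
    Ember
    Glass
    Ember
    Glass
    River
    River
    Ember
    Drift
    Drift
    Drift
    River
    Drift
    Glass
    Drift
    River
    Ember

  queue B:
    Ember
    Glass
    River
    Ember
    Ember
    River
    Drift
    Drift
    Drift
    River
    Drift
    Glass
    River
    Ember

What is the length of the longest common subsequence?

Match River (queue A #1, queue B #3) → Ember (queue A #2, queue B #4) → Ember (queue A #4, queue B #5) → River (queue A #7, queue B #6) → Drift (queue A #9, queue B #7) → Drift (queue A #10, queue B #8) → Drift (queue A #11, queue B #9) → River (queue A #12, queue B #10) → Drift (queue A #13, queue B #11) → Glass (queue A #14, queue B #12) → River (queue A #16, queue B #13) → Ember (queue A #17, queue B #14) — 12 songs in the same relative order in both. Since dp[17][14] = 12, nothing longer is possible.

12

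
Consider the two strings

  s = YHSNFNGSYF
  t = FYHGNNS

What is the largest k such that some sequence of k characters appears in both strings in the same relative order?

5

Taking Y at s[1]=t[2], H at s[2]=t[3], N at s[4]=t[5], N at s[6]=t[6], S at s[8]=t[7] gives a common subsequence of length 5. dp[10][7] = 5 confirms this is the maximum.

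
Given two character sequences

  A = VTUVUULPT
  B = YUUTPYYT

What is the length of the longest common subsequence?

4

One common subsequence of length 4: U (A #3, B #2) → U (A #5, B #3) → P (A #8, B #5) → T (A #9, B #8), and the DP table's final entry dp[9][8] is also 4, so no common subsequence is longer.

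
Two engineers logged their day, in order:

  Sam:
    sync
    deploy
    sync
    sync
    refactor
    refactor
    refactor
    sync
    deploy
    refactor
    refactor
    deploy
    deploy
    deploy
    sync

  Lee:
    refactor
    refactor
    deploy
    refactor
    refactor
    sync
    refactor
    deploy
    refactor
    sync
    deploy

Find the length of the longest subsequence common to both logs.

Pick deploy at Sam[2]=Lee[3], refactor at Sam[5]=Lee[4], refactor at Sam[6]=Lee[5], refactor at Sam[7]=Lee[7], deploy at Sam[9]=Lee[8], refactor at Sam[10]=Lee[9], deploy at Sam[14]=Lee[11]; all 7 tasks appear in both, in order. Since dp[15][11] = 7, nothing longer is possible.

7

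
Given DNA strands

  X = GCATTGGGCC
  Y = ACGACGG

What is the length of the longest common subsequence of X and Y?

Match G [1,3], then C [2,5], then G [7,6], then G [8,7] — 4 bases in the same relative order in both. The LCS DP gives dp[10][7] = 4, so this is optimal.

4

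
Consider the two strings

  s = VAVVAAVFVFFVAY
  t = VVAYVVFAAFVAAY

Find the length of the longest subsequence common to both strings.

One common subsequence of length 10: V [1,2], then A [2,3], then V [3,5], then V [4,6], then A [5,8], then A [6,9], then F [8,10], then V [9,11], then A [13,13], then Y [14,14], and the DP table's final entry dp[14][14] is also 10, so no common subsequence is longer.

10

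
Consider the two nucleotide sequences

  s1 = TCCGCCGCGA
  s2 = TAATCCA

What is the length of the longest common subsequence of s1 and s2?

Match T [1,4] → C [6,5] → C [8,6] → A [10,7] — 4 bases in the same relative order in both. dp[10][7] = 4 confirms this is the maximum.

4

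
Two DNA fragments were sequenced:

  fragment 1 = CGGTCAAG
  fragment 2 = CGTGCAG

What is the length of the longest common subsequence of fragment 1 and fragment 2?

Match C [1,1] → G [2,2] → G [3,4] → C [5,5] → A [7,6] → G [8,7] — 6 bases in the same relative order in both. dp[8][7] = 6 confirms this is the maximum.

6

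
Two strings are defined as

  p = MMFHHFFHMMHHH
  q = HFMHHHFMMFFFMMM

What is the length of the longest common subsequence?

7

Pick M at p[1]=q[8], then M at p[2]=q[9], then F at p[3]=q[10], then F at p[6]=q[11], then F at p[7]=q[12], then M at p[9]=q[14], then M at p[10]=q[15]; all 7 characters appear in both, in order, and the DP table's final entry dp[13][15] is also 7, so no common subsequence is longer.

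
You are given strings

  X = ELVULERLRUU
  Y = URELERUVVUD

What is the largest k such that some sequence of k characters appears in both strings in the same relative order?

6

One common subsequence of length 6: E at X[1]=Y[3]; then L at X[5]=Y[4]; then E at X[6]=Y[5]; then R at X[9]=Y[6]; then U at X[10]=Y[7]; then U at X[11]=Y[10]. dp[11][11] = 6 confirms this is the maximum.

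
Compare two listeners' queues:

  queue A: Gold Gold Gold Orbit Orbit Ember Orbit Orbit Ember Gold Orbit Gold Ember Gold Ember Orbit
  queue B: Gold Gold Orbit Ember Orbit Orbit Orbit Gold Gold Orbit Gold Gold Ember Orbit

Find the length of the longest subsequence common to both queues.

12

One common subsequence of length 12: Gold [2,1] → Gold [3,2] → Orbit [4,3] → Orbit [5,5] → Orbit [7,6] → Orbit [8,7] → Gold [10,9] → Orbit [11,10] → Gold [12,11] → Gold [14,12] → Ember [15,13] → Orbit [16,14]. Since dp[16][14] = 12, nothing longer is possible.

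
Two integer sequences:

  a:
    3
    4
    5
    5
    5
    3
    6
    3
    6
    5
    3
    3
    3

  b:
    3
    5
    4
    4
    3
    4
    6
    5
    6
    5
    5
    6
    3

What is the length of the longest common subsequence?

Taking 3 [1,5] → 4 [2,6] → 5 [3,8] → 5 [4,10] → 5 [5,11] → 6 [9,12] → 3 [13,13] gives a common subsequence of length 7, and the DP table's final entry dp[13][13] is also 7, so no common subsequence is longer.

7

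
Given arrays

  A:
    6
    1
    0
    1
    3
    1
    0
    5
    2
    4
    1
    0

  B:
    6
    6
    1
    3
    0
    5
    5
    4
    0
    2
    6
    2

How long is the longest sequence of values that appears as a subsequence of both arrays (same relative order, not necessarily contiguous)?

Let dp[i][j] be the LCS length of the first i values of A and the first j values of B. dp[i][j] = dp[i-1][j-1]+1 when the i-th and j-th values match, else max(dp[i-1][j], dp[i][j-1]).
    ·  6  6  1  3  0  5  5  4  0  2  6  2
 ·  0  0  0  0  0  0  0  0  0  0  0  0  0
 6  0  1  1  1  1  1  1  1  1  1  1  1  1
 1  0  1  1  2  2  2  2  2  2  2  2  2  2
 0  0  1  1  2  2  3  3  3  3  3  3  3  3
 1  0  1  1  2  2  3  3  3  3  3  3  3  3
 3  0  1  1  2  3  3  3  3  3  3  3  3  3
 1  0  1  1  2  3  3  3  3  3  3  3  3  3
 0  0  1  1  2  3  4  4  4  4  4  4  4  4
 5  0  1  1  2  3  4  5  5  5  5  5  5  5
 2  0  1  1  2  3  4  5  5  5  5  6  6  6
 4  0  1  1  2  3  4  5  5  6  6  6  6  6
 1  0  1  1  2  3  4  5  5  6  6  6  6  6
 0  0  1  1  2  3  4  5  5  6  7  7  7  7
dp[12][12] = 7. One LCS (by backtracking along matches): 6, 1, 3, 0, 5, 4, 0.

7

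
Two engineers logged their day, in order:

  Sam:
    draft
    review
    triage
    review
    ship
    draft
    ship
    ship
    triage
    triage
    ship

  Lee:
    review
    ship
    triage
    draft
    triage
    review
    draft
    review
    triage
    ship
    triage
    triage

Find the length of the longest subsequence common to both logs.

Taking draft at Sam[1]=Lee[4], triage at Sam[3]=Lee[5], review at Sam[4]=Lee[6], draft at Sam[6]=Lee[7], ship at Sam[8]=Lee[10], triage at Sam[9]=Lee[11], triage at Sam[10]=Lee[12] gives a common subsequence of length 7. Since dp[11][12] = 7, nothing longer is possible.

7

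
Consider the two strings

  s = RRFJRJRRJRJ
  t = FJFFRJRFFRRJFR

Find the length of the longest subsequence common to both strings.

8

Match F [3,1] → J [4,2] → R [5,5] → J [6,6] → R [7,10] → R [8,11] → J [9,12] → R [10,14] — 8 characters in the same relative order in both. dp[11][14] = 8 confirms this is the maximum.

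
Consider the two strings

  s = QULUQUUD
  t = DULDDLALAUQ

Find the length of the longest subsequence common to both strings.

4

Taking U (s #2, t #2) → L (s #3, t #8) → U (s #4, t #10) → Q (s #5, t #11) gives a common subsequence of length 4, and the DP table's final entry dp[8][11] is also 4, so no common subsequence is longer.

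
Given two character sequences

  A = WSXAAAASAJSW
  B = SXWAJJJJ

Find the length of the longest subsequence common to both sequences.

4

One common subsequence of length 4: S [2,1], then X [3,2], then A [4,4], then J [10,8], and the DP table's final entry dp[12][8] is also 4, so no common subsequence is longer.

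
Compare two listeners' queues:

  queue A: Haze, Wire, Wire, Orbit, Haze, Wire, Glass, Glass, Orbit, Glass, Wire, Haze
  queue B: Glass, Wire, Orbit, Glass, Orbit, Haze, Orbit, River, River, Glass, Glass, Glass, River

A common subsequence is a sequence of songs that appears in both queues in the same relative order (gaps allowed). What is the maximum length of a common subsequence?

6

One common subsequence of length 6: Wire (queue A #2, queue B #2), then Orbit (queue A #4, queue B #5), then Haze (queue A #5, queue B #6), then Glass (queue A #7, queue B #10), then Glass (queue A #8, queue B #11), then Glass (queue A #10, queue B #12). dp[12][13] = 6 confirms this is the maximum.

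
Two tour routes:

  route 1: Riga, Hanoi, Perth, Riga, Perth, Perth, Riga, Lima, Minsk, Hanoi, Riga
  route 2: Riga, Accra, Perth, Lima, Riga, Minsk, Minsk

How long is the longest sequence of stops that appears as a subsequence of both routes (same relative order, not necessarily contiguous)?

Pick Riga at route 1[1]=route 2[1] → Perth at route 1[3]=route 2[3] → Riga at route 1[4]=route 2[5] → Minsk at route 1[9]=route 2[7]; all 4 stops appear in both, in order. dp[11][7] = 4 confirms this is the maximum.

4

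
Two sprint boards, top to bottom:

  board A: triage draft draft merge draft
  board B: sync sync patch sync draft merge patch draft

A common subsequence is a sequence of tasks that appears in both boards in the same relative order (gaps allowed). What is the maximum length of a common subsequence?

3

Match draft at board A[3]=board B[5], then merge at board A[4]=board B[6], then draft at board A[5]=board B[8] — 3 tasks in the same relative order in both. Since dp[5][8] = 3, nothing longer is possible.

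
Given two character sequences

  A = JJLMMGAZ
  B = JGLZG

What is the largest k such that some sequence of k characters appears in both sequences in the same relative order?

3

Taking J at A[1]=B[1], L at A[3]=B[3], G at A[6]=B[5] gives a common subsequence of length 3, and the DP table's final entry dp[8][5] is also 3, so no common subsequence is longer.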